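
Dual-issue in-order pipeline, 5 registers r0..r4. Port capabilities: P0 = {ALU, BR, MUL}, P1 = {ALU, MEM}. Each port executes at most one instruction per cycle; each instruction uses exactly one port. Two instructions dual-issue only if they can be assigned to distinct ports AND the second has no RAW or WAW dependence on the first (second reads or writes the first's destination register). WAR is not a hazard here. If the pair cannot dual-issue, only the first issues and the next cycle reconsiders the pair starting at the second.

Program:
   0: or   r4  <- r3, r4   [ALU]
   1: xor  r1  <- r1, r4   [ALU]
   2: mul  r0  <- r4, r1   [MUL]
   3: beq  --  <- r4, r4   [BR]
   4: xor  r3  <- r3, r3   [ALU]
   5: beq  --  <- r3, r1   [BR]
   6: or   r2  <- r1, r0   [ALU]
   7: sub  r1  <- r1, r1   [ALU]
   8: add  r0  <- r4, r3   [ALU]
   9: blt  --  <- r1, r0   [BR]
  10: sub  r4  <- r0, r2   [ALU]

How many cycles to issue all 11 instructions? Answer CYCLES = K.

0. or.ALU @i0  | RAW r4
1. xor.ALU @i1  | RAW r1
2. mul.MUL @i2  | no-port MUL/BR
3. beq.BR xor.ALU @i3+i4  | pair
4. beq.BR or.ALU @i5+i6  | pair
5. sub.ALU add.ALU @i7+i8  | pair
6. blt.BR sub.ALU @i9+i10  | pair

CYCLES = 7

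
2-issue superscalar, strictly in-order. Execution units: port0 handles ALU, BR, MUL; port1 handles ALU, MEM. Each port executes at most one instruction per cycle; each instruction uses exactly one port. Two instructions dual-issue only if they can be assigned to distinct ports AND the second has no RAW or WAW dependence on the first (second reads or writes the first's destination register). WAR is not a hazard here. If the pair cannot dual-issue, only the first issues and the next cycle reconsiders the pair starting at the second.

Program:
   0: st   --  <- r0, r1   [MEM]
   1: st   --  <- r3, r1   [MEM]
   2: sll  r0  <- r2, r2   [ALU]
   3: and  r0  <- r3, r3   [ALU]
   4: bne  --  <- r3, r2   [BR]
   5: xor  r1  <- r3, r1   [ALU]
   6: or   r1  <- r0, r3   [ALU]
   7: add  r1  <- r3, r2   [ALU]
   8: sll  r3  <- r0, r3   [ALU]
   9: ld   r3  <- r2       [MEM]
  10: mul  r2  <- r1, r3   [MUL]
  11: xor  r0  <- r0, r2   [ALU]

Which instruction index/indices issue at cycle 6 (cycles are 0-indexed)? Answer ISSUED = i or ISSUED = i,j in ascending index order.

  cy0 -> i0 (st.MEM) no-port MEM/MEM
  cy1 -> i1,i2 (st.MEM sll.ALU) 2-wide
  cy2 -> i3,i4 (and.ALU bne.BR) 2-wide
  cy3 -> i5 (xor.ALU) WAW r1
  cy4 -> i6 (or.ALU) WAW r1
  cy5 -> i7,i8 (add.ALU sll.ALU) 2-wide
  cy6 -> i9 (ld.MEM) RAW r3
  cy7 -> i10 (mul.MUL) RAW r2
  cy8 -> i11 (xor.ALU) tail

ISSUED = 9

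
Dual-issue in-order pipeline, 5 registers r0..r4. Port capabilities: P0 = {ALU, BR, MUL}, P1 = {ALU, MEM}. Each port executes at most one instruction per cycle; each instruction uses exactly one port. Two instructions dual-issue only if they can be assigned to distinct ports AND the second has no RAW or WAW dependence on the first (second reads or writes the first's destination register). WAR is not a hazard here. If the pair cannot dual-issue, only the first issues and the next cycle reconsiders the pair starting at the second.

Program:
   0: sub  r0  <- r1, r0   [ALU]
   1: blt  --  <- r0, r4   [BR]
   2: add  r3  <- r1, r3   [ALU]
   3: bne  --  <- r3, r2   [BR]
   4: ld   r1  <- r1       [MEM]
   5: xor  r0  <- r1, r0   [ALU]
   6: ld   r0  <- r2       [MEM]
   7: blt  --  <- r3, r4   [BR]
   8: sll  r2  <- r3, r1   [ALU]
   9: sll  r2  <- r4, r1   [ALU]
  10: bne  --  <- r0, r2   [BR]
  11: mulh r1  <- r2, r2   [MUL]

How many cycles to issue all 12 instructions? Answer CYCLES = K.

[0] i0  sub  -- RAW r0
[1] i1/i2  blt;add  -- pair
[2] i3/i4  bne;ld  -- pair
[3] i5  xor  -- WAW r0
[4] i6/i7  ld;blt  -- pair
[5] i8  sll  -- WAW r2
[6] i9  sll  -- RAW r2
[7] i10  bne  -- no-port BR/MUL
[8] i11  mulh  -- tail

CYCLES = 9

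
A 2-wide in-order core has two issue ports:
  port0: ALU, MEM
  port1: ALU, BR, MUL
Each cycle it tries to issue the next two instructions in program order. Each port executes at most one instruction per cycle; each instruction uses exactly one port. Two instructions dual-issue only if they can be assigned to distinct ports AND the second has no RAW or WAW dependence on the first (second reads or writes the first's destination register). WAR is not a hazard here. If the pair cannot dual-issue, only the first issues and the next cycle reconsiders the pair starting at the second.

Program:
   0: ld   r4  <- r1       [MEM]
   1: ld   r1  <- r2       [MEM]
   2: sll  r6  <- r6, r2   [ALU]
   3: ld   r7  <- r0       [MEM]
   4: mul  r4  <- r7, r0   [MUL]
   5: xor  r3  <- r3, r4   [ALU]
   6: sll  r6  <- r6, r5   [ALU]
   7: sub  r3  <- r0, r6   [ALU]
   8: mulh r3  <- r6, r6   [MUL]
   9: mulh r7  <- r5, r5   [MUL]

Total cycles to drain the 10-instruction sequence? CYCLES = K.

t=0 i0:ld.MEM ; no-port MEM/MEM
t=1 i1/i2:ld.MEM sll.ALU ; dual
t=2 i3:ld.MEM ; RAW r7
t=3 i4:mul.MUL ; RAW r4
t=4 i5/i6:xor.ALU sll.ALU ; dual
t=5 i7:sub.ALU ; WAW r3
t=6 i8:mulh.MUL ; no-port MUL/MUL
t=7 i9:mulh.MUL ; tail

CYCLES = 8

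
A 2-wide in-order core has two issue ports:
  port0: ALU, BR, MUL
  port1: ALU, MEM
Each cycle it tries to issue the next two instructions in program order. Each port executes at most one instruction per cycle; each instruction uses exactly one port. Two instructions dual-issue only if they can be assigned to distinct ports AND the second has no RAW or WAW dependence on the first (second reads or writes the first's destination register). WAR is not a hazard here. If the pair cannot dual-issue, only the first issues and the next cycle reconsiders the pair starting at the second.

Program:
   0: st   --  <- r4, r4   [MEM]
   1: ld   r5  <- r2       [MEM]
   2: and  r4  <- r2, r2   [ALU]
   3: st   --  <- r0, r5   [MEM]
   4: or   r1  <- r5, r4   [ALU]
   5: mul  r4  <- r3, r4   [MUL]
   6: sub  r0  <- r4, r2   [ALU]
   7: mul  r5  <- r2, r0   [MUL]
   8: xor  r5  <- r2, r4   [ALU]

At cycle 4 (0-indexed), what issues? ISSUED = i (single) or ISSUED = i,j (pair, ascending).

0. st.MEM @i0  | no-port MEM/MEM
1. ld.MEM/and.ALU @i1/i2  | pair
2. st.MEM/or.ALU @i3/i4  | pair
3. mul.MUL @i5  | RAW r4
4. sub.ALU @i6  | RAW r0
5. mul.MUL @i7  | WAW r5
6. xor.ALU @i8  | tail

ISSUED = 6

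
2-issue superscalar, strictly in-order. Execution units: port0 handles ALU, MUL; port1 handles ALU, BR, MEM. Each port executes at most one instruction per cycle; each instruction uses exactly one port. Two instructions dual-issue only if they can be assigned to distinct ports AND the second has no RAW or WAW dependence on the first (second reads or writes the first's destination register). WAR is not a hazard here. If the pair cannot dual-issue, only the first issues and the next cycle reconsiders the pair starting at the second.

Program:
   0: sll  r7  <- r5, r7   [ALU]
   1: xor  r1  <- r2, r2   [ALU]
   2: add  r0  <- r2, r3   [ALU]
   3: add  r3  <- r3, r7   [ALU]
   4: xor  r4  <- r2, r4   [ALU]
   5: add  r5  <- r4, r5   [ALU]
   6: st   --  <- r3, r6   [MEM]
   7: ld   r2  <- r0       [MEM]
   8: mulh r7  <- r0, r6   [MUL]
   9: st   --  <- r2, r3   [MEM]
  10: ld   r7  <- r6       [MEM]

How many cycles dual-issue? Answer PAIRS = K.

PAIRS = 4

t=0 i0&i1:sll.ALU;xor.ALU ; 2-wide
t=1 i2&i3:add.ALU;add.ALU ; 2-wide
t=2 i4:xor.ALU ; RAW r4
t=3 i5&i6:add.ALU;st.MEM ; 2-wide
t=4 i7&i8:ld.MEM;mulh.MUL ; 2-wide
t=5 i9:st.MEM ; no-port MEM/MEM
t=6 i10:ld.MEM ; tail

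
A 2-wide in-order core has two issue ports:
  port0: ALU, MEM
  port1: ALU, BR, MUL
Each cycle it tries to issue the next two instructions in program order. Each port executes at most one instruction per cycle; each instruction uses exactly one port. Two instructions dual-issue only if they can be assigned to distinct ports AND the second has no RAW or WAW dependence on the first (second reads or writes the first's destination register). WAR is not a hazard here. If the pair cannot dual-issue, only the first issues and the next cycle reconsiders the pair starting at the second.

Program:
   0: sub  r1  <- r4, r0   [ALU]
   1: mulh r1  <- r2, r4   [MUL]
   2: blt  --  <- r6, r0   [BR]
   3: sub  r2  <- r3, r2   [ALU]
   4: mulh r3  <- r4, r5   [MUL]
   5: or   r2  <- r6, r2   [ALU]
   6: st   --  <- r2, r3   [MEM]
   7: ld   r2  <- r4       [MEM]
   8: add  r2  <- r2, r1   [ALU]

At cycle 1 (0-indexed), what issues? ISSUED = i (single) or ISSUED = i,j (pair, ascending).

t=0 i0:sub ; WAW r1
t=1 i1:mulh ; no-port MUL/BR
t=2 i2&i3:blt/sub ; 2-wide
t=3 i4&i5:mulh/or ; 2-wide
t=4 i6:st ; no-port MEM/MEM
t=5 i7:ld ; RAW+WAW r2
t=6 i8:add ; tail

ISSUED = 1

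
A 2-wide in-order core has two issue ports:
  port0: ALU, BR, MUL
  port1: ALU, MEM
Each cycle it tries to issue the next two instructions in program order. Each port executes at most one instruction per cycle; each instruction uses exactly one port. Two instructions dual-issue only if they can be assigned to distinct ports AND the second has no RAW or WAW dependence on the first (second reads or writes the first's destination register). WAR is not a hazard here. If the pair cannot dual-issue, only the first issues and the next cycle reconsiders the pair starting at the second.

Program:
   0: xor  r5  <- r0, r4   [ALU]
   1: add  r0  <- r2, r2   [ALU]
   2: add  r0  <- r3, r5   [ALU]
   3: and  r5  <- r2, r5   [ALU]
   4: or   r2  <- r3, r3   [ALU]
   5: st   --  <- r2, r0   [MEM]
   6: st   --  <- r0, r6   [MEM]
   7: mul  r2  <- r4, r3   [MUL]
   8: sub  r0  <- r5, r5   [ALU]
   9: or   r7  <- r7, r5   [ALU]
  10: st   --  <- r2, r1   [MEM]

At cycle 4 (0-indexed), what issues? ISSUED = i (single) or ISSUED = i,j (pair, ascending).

0. xor;add @i0&i1  | 2-wide
1. add;and @i2&i3  | 2-wide
2. or @i4  | RAW r2
3. st @i5  | no-port MEM/MEM
4. st;mul @i6&i7  | 2-wide
5. sub;or @i8&i9  | 2-wide
6. st @i10  | tail

ISSUED = 6,7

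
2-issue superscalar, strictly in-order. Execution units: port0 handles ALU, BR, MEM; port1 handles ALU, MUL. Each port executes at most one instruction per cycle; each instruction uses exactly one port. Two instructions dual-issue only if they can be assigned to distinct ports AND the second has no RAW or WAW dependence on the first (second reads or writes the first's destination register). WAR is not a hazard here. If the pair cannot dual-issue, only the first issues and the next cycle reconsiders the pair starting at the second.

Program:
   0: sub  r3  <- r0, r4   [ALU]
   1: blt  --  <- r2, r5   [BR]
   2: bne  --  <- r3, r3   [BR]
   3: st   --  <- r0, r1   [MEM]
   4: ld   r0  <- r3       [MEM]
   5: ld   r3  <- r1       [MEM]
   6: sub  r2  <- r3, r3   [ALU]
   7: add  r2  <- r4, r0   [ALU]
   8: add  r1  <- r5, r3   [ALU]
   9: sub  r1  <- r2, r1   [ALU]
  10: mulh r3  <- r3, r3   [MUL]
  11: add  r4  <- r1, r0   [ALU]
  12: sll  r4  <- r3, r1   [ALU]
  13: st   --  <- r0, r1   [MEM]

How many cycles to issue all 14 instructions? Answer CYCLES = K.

CYCLES = 10

[0] i0+i1  sub/blt  -- dual
[1] i2  bne  -- no-port BR/MEM
[2] i3  st  -- no-port MEM/MEM
[3] i4  ld  -- no-port MEM/MEM
[4] i5  ld  -- RAW r3
[5] i6  sub  -- WAW r2
[6] i7+i8  add/add  -- dual
[7] i9+i10  sub/mulh  -- dual
[8] i11  add  -- WAW r4
[9] i12+i13  sll/st  -- dual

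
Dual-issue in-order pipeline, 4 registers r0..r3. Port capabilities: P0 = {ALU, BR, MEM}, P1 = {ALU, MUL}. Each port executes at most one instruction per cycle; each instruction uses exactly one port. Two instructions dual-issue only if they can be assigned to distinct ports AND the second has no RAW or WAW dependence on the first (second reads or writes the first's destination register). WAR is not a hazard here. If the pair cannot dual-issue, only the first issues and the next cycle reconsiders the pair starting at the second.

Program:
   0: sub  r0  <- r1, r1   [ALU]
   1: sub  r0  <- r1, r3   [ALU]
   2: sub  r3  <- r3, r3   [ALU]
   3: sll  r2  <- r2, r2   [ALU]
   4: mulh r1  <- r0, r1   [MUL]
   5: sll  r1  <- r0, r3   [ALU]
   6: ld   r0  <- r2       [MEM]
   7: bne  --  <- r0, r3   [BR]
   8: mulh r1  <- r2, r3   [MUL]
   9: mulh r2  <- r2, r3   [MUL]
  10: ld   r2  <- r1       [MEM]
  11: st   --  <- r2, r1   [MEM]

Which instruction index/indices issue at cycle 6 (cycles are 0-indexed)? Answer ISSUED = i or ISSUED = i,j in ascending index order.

0. sub.ALU @i0  | WAW r0
1. sub.ALU;sub.ALU @i1+i2  | 2-wide
2. sll.ALU;mulh.MUL @i3+i4  | 2-wide
3. sll.ALU;ld.MEM @i5+i6  | 2-wide
4. bne.BR;mulh.MUL @i7+i8  | 2-wide
5. mulh.MUL @i9  | WAW r2
6. ld.MEM @i10  | no-port MEM/MEM
7. st.MEM @i11  | tail

ISSUED = 10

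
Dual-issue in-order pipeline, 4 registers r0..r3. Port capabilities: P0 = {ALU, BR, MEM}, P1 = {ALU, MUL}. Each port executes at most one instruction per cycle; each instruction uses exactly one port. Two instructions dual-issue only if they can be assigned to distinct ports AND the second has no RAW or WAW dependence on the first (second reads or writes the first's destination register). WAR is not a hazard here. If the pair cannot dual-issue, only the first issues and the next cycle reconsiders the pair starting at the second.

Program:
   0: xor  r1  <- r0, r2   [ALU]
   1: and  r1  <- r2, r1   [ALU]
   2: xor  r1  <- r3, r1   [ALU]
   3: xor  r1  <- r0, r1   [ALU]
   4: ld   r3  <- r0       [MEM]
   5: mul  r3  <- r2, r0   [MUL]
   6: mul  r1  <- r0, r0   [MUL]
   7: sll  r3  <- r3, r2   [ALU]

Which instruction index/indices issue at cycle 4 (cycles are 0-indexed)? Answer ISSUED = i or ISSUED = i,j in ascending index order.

0. xor @i0  | RAW+WAW r1
1. and @i1  | RAW+WAW r1
2. xor @i2  | RAW+WAW r1
3. xor+ld @i3+i4  | dual
4. mul @i5  | no-port MUL/MUL
5. mul+sll @i6+i7  | dual

ISSUED = 5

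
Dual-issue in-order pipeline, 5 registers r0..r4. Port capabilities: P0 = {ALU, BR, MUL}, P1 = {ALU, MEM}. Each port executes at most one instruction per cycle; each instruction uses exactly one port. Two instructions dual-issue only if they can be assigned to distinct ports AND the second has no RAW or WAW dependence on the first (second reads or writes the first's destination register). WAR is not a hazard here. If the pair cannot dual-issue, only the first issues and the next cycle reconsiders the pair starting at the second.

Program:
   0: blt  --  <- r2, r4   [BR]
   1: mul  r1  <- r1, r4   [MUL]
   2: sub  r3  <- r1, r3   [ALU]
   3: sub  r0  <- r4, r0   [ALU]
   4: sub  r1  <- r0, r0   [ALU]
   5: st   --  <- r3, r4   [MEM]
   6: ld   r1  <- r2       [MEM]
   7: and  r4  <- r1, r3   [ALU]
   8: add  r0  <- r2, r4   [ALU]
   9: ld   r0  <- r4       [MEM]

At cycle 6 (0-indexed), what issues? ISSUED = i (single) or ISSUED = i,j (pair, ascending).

ISSUED = 8

  cy0 -> i0 (blt.BR) no-port BR/MUL
  cy1 -> i1 (mul.MUL) RAW r1
  cy2 -> i2,i3 (sub.ALU+sub.ALU) dual
  cy3 -> i4,i5 (sub.ALU+st.MEM) dual
  cy4 -> i6 (ld.MEM) RAW r1
  cy5 -> i7 (and.ALU) RAW r4
  cy6 -> i8 (add.ALU) WAW r0
  cy7 -> i9 (ld.MEM) tail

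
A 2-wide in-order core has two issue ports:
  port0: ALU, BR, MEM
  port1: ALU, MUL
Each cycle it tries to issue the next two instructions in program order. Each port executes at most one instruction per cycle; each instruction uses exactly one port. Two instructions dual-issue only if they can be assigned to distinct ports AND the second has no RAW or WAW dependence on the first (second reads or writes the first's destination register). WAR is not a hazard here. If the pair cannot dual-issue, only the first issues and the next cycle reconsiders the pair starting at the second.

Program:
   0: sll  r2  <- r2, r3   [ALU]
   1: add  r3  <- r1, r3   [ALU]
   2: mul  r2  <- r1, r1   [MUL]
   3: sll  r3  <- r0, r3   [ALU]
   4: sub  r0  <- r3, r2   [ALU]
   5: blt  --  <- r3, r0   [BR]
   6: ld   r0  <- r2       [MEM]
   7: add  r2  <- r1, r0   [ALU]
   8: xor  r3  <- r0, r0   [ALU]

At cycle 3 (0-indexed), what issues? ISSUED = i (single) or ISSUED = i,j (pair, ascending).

ISSUED = 5

0. sll/add @i0&i1  | pair
1. mul/sll @i2&i3  | pair
2. sub @i4  | RAW r0
3. blt @i5  | no-port BR/MEM
4. ld @i6  | RAW r0
5. add/xor @i7&i8  | pair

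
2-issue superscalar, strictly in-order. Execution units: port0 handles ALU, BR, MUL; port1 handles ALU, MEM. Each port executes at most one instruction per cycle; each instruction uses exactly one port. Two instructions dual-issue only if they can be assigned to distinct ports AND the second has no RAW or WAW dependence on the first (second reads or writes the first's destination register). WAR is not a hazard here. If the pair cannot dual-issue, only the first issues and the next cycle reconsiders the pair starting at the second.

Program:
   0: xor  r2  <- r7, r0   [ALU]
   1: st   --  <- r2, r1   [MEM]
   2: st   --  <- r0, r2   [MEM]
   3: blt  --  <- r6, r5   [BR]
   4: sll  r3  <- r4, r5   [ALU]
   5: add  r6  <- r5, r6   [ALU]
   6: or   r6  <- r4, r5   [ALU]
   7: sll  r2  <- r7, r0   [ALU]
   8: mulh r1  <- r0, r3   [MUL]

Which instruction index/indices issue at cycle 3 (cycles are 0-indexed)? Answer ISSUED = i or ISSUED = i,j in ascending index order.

[0] i0  xor  -- RAW r2
[1] i1  st  -- no-port MEM/MEM
[2] i2/i3  st blt  -- 2-wide
[3] i4/i5  sll add  -- 2-wide
[4] i6/i7  or sll  -- 2-wide
[5] i8  mulh  -- tail

ISSUED = 4,5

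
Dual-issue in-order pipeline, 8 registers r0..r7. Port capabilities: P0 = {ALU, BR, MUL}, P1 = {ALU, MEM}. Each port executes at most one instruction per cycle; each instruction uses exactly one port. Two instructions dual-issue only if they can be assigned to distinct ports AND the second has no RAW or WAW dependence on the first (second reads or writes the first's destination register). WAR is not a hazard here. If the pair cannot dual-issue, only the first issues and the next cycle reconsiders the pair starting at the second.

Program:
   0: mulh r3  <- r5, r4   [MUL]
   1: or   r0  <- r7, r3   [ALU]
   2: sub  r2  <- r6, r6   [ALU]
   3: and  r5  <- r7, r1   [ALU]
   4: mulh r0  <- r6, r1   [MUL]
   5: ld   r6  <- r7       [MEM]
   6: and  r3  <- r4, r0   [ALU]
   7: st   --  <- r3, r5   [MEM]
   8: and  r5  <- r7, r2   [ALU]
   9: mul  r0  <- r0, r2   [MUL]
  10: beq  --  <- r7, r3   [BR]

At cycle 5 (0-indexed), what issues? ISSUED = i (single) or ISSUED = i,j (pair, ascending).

0. mulh @i0  | RAW r3
1. or;sub @i1/i2  | dual
2. and;mulh @i3/i4  | dual
3. ld;and @i5/i6  | dual
4. st;and @i7/i8  | dual
5. mul @i9  | no-port MUL/BR
6. beq @i10  | tail

ISSUED = 9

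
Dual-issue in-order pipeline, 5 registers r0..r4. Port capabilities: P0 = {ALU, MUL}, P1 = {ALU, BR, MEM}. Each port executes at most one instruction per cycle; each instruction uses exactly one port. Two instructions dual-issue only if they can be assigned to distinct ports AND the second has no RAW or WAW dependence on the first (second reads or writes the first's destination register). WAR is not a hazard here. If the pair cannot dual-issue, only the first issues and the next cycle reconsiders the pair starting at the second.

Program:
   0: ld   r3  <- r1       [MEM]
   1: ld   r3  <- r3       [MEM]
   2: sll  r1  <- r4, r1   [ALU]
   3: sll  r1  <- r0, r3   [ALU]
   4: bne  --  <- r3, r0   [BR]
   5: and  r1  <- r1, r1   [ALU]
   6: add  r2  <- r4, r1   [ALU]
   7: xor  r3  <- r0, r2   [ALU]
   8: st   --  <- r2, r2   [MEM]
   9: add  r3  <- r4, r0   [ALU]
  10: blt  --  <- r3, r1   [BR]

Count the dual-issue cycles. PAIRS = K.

#0 head=0: ld.MEM i0 no-port MEM/MEM
#1 head=1: ld.MEM sll.ALU i1+i2 dual
#2 head=3: sll.ALU bne.BR i3+i4 dual
#3 head=5: and.ALU i5 RAW r1
#4 head=6: add.ALU i6 RAW r2
#5 head=7: xor.ALU st.MEM i7+i8 dual
#6 head=9: add.ALU i9 RAW r3
#7 head=10: blt.BR i10 tail

PAIRS = 3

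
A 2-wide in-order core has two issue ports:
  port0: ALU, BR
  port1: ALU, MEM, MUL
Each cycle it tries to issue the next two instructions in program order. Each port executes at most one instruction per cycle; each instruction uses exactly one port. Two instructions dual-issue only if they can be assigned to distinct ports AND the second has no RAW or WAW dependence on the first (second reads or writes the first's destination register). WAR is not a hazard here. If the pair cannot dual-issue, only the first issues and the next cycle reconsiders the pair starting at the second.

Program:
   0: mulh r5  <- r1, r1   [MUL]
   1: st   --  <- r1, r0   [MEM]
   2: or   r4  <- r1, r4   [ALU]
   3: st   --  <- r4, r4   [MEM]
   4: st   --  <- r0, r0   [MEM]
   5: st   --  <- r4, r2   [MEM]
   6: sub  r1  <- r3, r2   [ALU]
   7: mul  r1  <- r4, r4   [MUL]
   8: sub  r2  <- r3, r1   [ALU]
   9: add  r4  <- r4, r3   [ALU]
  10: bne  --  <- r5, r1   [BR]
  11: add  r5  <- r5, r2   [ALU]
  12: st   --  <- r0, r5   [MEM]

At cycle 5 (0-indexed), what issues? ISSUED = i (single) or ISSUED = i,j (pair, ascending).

ISSUED = 7

[0] i0  mulh.MUL  -- no-port MUL/MEM
[1] i1&i2  st.MEM/or.ALU  -- dual
[2] i3  st.MEM  -- no-port MEM/MEM
[3] i4  st.MEM  -- no-port MEM/MEM
[4] i5&i6  st.MEM/sub.ALU  -- dual
[5] i7  mul.MUL  -- RAW r1
[6] i8&i9  sub.ALU/add.ALU  -- dual
[7] i10&i11  bne.BR/add.ALU  -- dual
[8] i12  st.MEM  -- tail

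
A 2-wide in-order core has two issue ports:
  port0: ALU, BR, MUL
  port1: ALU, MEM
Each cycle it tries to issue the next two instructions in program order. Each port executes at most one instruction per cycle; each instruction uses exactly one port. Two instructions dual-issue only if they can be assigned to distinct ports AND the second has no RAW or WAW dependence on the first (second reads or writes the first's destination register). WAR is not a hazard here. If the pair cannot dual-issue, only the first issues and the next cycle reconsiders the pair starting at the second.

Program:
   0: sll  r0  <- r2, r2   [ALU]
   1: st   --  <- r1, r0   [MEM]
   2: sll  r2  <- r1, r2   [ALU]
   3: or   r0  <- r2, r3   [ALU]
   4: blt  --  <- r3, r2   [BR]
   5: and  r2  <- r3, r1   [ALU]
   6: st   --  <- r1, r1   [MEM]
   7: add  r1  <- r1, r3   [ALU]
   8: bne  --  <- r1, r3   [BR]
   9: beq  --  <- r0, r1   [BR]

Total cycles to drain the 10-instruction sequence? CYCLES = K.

CYCLES = 7

#0 head=0: sll i0 RAW r0
#1 head=1: st+sll i1,i2 dual
#2 head=3: or+blt i3,i4 dual
#3 head=5: and+st i5,i6 dual
#4 head=7: add i7 RAW r1
#5 head=8: bne i8 no-port BR/BR
#6 head=9: beq i9 tail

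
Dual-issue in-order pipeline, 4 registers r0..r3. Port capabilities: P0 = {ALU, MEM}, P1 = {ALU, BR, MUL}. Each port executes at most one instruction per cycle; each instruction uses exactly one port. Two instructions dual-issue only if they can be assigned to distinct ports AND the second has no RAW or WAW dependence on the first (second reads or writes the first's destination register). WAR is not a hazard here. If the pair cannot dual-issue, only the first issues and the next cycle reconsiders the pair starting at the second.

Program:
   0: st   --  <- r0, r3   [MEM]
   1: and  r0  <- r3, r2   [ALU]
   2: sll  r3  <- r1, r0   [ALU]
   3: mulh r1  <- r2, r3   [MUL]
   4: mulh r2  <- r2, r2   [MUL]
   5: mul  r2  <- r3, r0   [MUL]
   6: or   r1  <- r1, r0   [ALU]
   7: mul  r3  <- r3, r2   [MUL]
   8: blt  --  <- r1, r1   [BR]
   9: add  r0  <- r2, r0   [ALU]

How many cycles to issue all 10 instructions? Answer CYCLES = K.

t=0 i0&i1:st.MEM/and.ALU ; 2-wide
t=1 i2:sll.ALU ; RAW r3
t=2 i3:mulh.MUL ; no-port MUL/MUL
t=3 i4:mulh.MUL ; no-port MUL/MUL
t=4 i5&i6:mul.MUL/or.ALU ; 2-wide
t=5 i7:mul.MUL ; no-port MUL/BR
t=6 i8&i9:blt.BR/add.ALU ; 2-wide

CYCLES = 7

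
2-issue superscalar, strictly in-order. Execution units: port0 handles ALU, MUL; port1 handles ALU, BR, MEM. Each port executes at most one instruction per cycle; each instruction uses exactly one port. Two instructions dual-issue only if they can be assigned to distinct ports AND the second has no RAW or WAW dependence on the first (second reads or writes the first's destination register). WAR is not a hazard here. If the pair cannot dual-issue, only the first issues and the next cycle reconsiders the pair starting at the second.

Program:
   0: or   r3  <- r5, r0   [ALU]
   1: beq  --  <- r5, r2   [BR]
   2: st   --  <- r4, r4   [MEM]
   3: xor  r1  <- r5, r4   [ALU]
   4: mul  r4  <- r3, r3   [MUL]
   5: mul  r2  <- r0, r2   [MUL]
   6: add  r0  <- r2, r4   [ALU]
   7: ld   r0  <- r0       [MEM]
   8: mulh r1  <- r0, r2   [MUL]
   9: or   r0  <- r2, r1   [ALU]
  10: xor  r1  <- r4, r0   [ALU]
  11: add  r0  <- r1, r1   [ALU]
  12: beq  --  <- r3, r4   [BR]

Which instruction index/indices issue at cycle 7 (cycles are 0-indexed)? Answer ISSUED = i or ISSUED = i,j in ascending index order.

ISSUED = 9

[0] i0,i1  or;beq  -- pair
[1] i2,i3  st;xor  -- pair
[2] i4  mul  -- no-port MUL/MUL
[3] i5  mul  -- RAW r2
[4] i6  add  -- RAW+WAW r0
[5] i7  ld  -- RAW r0
[6] i8  mulh  -- RAW r1
[7] i9  or  -- RAW r0
[8] i10  xor  -- RAW r1
[9] i11,i12  add;beq  -- pair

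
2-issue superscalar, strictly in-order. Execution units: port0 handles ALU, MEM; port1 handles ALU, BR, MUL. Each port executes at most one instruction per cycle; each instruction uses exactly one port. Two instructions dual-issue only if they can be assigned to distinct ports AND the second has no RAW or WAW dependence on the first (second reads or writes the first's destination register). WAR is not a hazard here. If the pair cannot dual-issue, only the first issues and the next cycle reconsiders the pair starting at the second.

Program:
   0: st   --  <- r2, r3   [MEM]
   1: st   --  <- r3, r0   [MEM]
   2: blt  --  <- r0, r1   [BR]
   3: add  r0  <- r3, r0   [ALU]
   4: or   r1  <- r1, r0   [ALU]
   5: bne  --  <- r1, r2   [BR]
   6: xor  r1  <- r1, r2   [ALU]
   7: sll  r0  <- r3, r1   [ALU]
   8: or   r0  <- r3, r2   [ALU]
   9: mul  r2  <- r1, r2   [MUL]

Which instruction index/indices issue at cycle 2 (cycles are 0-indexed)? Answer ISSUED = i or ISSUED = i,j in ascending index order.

t=0 i0:st ; no-port MEM/MEM
t=1 i1+i2:st/blt ; dual
t=2 i3:add ; RAW r0
t=3 i4:or ; RAW r1
t=4 i5+i6:bne/xor ; dual
t=5 i7:sll ; WAW r0
t=6 i8+i9:or/mul ; dual

ISSUED = 3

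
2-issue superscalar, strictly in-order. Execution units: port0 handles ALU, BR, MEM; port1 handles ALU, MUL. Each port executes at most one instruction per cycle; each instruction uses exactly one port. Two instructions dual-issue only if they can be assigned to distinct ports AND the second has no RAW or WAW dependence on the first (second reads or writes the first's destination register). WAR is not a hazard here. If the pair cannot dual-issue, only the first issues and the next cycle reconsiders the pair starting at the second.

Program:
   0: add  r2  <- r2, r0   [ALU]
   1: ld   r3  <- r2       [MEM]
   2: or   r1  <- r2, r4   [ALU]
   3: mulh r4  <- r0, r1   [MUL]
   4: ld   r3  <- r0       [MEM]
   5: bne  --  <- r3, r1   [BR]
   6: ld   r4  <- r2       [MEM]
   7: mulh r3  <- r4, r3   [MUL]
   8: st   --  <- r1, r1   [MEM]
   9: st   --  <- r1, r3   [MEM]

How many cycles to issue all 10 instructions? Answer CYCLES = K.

0. add @i0  | RAW r2
1. ld;or @i1,i2  | dual
2. mulh;ld @i3,i4  | dual
3. bne @i5  | no-port BR/MEM
4. ld @i6  | RAW r4
5. mulh;st @i7,i8  | dual
6. st @i9  | tail

CYCLES = 7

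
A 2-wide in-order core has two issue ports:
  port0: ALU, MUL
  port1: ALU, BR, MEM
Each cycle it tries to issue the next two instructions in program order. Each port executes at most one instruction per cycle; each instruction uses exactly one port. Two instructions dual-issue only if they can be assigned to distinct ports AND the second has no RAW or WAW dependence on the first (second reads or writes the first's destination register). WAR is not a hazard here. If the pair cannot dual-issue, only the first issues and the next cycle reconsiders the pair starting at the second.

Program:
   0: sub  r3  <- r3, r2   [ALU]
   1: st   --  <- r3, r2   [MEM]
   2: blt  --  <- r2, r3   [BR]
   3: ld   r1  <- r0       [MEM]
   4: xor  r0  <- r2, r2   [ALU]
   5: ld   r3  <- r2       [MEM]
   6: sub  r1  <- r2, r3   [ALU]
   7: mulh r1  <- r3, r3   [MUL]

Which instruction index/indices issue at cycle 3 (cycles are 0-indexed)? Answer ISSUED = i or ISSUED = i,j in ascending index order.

  cy0 -> i0 (sub) RAW r3
  cy1 -> i1 (st) no-port MEM/BR
  cy2 -> i2 (blt) no-port BR/MEM
  cy3 -> i3/i4 (ld+xor) dual
  cy4 -> i5 (ld) RAW r3
  cy5 -> i6 (sub) WAW r1
  cy6 -> i7 (mulh) tail

ISSUED = 3,4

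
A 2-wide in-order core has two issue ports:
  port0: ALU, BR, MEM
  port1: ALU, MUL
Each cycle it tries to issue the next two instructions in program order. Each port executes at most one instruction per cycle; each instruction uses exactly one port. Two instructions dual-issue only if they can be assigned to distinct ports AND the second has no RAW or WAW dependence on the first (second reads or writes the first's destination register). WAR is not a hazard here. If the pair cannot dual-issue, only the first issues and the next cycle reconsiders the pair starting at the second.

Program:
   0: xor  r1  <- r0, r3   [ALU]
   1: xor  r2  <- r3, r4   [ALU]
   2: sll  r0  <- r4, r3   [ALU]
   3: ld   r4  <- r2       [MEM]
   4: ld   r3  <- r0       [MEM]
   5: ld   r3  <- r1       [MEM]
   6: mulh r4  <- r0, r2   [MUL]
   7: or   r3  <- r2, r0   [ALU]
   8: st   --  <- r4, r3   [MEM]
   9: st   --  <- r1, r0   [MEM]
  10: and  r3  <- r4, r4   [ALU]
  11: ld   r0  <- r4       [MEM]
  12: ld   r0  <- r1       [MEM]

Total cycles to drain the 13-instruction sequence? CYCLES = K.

CYCLES = 9

[0] i0+i1  xor+xor  -- pair
[1] i2+i3  sll+ld  -- pair
[2] i4  ld  -- no-port MEM/MEM
[3] i5+i6  ld+mulh  -- pair
[4] i7  or  -- RAW r3
[5] i8  st  -- no-port MEM/MEM
[6] i9+i10  st+and  -- pair
[7] i11  ld  -- no-port MEM/MEM
[8] i12  ld  -- tail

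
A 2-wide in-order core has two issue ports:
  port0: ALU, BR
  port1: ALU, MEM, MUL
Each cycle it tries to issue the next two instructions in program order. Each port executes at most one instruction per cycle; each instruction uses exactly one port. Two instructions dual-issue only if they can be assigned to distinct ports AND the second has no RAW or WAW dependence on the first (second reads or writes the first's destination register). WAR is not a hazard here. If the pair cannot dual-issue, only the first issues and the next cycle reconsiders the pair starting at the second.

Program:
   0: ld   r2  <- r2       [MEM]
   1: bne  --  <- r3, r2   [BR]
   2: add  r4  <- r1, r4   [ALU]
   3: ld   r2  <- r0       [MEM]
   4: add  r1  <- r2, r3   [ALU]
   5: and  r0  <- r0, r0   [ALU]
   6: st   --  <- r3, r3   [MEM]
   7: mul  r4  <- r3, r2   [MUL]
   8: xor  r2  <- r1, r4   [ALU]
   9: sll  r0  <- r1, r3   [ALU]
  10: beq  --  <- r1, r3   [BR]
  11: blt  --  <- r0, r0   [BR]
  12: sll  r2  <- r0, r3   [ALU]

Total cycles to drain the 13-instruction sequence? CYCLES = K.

CYCLES = 9

[0] i0  ld.MEM  -- RAW r2
[1] i1&i2  bne.BR add.ALU  -- 2-wide
[2] i3  ld.MEM  -- RAW r2
[3] i4&i5  add.ALU and.ALU  -- 2-wide
[4] i6  st.MEM  -- no-port MEM/MUL
[5] i7  mul.MUL  -- RAW r4
[6] i8&i9  xor.ALU sll.ALU  -- 2-wide
[7] i10  beq.BR  -- no-port BR/BR
[8] i11&i12  blt.BR sll.ALU  -- 2-wide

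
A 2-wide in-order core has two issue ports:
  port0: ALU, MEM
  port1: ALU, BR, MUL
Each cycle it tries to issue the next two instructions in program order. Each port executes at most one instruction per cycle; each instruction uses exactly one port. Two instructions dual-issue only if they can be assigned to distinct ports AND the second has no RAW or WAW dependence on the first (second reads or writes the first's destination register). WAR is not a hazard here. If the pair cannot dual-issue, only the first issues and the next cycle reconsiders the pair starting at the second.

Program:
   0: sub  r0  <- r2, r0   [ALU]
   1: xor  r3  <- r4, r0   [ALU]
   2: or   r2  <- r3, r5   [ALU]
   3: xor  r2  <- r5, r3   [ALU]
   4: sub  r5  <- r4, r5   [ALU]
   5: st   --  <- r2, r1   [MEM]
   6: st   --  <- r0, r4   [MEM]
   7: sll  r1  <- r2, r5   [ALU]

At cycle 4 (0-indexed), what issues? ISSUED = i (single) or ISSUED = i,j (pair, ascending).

0. sub @i0  | RAW r0
1. xor @i1  | RAW r3
2. or @i2  | WAW r2
3. xor;sub @i3/i4  | pair
4. st @i5  | no-port MEM/MEM
5. st;sll @i6/i7  | pair

ISSUED = 5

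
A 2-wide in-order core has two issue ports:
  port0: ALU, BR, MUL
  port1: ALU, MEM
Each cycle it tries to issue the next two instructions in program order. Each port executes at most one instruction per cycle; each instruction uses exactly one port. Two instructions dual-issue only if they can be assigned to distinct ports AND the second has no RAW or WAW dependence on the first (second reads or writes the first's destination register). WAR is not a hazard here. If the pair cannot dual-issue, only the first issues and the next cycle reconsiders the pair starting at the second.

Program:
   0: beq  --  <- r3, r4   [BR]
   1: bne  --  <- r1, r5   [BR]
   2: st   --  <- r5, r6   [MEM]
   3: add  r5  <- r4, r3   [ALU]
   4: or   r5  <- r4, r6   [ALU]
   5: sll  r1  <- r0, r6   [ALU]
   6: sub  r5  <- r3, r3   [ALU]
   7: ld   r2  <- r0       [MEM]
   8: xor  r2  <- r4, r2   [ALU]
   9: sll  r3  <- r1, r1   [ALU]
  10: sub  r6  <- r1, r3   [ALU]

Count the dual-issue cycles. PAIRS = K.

PAIRS = 4

  cy0 -> i0 (beq.BR) no-port BR/BR
  cy1 -> i1/i2 (bne.BR;st.MEM) 2-wide
  cy2 -> i3 (add.ALU) WAW r5
  cy3 -> i4/i5 (or.ALU;sll.ALU) 2-wide
  cy4 -> i6/i7 (sub.ALU;ld.MEM) 2-wide
  cy5 -> i8/i9 (xor.ALU;sll.ALU) 2-wide
  cy6 -> i10 (sub.ALU) tail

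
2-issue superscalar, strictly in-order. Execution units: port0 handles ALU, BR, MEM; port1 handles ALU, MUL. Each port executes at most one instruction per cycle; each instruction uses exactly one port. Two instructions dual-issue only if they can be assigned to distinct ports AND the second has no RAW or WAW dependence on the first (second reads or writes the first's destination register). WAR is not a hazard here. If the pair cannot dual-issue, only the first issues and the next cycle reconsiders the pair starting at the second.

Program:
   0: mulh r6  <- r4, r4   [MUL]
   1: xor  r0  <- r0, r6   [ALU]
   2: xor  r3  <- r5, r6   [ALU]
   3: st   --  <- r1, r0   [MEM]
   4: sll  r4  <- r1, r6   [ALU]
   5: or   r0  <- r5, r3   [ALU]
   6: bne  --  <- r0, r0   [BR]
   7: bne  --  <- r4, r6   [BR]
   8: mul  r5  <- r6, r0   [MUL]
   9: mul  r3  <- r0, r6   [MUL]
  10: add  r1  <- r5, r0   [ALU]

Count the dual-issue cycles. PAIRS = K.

#0 head=0: mulh.MUL i0 RAW r6
#1 head=1: xor.ALU+xor.ALU i1&i2 2-wide
#2 head=3: st.MEM+sll.ALU i3&i4 2-wide
#3 head=5: or.ALU i5 RAW r0
#4 head=6: bne.BR i6 no-port BR/BR
#5 head=7: bne.BR+mul.MUL i7&i8 2-wide
#6 head=9: mul.MUL+add.ALU i9&i10 2-wide

PAIRS = 4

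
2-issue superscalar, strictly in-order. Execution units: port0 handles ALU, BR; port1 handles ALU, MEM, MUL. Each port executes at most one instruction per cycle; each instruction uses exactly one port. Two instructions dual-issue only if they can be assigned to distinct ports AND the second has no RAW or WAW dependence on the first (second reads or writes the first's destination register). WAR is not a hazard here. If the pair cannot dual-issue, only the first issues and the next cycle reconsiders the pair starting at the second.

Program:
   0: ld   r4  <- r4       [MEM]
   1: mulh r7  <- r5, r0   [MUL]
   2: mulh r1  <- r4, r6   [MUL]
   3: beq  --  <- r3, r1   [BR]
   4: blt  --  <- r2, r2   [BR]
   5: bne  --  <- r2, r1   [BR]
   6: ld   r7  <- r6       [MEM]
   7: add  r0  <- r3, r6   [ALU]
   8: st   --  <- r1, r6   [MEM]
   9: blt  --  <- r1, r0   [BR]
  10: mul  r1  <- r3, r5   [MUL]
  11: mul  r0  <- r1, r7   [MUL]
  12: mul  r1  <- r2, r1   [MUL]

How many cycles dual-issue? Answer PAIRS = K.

t=0 i0:ld ; no-port MEM/MUL
t=1 i1:mulh ; no-port MUL/MUL
t=2 i2:mulh ; RAW r1
t=3 i3:beq ; no-port BR/BR
t=4 i4:blt ; no-port BR/BR
t=5 i5+i6:bne ld ; pair
t=6 i7+i8:add st ; pair
t=7 i9+i10:blt mul ; pair
t=8 i11:mul ; no-port MUL/MUL
t=9 i12:mul ; tail

PAIRS = 3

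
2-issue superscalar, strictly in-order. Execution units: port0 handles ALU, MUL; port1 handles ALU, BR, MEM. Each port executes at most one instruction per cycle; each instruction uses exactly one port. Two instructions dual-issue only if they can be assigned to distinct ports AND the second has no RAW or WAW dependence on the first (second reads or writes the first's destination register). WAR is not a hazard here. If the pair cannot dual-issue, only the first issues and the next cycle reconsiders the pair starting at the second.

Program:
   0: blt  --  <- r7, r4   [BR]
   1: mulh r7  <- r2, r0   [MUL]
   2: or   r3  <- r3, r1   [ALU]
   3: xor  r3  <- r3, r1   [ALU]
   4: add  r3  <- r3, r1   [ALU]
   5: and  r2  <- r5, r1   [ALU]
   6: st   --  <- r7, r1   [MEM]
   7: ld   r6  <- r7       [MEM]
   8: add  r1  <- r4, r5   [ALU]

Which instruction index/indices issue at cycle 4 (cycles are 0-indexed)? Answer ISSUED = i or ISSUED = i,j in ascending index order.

ISSUED = 6

0. blt+mulh @i0/i1  | dual
1. or @i2  | RAW+WAW r3
2. xor @i3  | RAW+WAW r3
3. add+and @i4/i5  | dual
4. st @i6  | no-port MEM/MEM
5. ld+add @i7/i8  | dual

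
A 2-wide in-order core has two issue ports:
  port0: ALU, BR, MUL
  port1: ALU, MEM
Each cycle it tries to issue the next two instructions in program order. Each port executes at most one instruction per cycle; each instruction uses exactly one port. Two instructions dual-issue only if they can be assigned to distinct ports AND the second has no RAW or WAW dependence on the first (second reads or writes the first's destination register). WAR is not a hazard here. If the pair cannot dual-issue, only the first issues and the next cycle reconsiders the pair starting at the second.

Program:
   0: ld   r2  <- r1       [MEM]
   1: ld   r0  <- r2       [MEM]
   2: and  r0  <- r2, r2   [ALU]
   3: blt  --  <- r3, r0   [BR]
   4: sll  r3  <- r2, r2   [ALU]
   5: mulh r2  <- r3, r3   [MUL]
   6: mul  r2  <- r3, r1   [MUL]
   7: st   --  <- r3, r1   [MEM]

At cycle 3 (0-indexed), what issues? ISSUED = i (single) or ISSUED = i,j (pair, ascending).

ISSUED = 3,4

  cy0 -> i0 (ld) no-port MEM/MEM
  cy1 -> i1 (ld) WAW r0
  cy2 -> i2 (and) RAW r0
  cy3 -> i3+i4 (blt/sll) pair
  cy4 -> i5 (mulh) no-port MUL/MUL
  cy5 -> i6+i7 (mul/st) pair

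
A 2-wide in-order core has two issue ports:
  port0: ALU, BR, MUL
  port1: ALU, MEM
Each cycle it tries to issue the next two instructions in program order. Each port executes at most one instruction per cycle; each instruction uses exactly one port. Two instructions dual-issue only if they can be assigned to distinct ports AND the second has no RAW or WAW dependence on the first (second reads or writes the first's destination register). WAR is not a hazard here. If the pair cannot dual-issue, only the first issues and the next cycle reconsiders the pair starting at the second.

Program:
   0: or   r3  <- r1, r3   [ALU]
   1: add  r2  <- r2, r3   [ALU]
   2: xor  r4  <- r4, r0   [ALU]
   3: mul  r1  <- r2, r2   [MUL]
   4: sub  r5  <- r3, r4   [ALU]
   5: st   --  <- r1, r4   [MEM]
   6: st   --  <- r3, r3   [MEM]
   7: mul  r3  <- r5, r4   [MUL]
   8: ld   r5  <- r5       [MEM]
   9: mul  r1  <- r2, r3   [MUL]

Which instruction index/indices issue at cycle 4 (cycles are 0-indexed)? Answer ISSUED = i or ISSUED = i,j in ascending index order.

[0] i0  or  -- RAW r3
[1] i1+i2  add+xor  -- dual
[2] i3+i4  mul+sub  -- dual
[3] i5  st  -- no-port MEM/MEM
[4] i6+i7  st+mul  -- dual
[5] i8+i9  ld+mul  -- dual

ISSUED = 6,7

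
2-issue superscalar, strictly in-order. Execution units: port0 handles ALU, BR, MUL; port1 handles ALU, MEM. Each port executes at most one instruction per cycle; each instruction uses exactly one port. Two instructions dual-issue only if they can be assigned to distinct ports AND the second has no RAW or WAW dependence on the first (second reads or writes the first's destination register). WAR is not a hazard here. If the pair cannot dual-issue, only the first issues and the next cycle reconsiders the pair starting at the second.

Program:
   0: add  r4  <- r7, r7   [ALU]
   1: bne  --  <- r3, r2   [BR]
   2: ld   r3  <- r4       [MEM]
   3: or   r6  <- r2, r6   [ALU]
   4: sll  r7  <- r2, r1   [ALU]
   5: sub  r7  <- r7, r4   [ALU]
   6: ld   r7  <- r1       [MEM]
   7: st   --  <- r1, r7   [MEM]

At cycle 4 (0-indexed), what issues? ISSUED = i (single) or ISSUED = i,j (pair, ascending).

ISSUED = 6

[0] i0/i1  add.ALU;bne.BR  -- pair
[1] i2/i3  ld.MEM;or.ALU  -- pair
[2] i4  sll.ALU  -- RAW+WAW r7
[3] i5  sub.ALU  -- WAW r7
[4] i6  ld.MEM  -- no-port MEM/MEM
[5] i7  st.MEM  -- tail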